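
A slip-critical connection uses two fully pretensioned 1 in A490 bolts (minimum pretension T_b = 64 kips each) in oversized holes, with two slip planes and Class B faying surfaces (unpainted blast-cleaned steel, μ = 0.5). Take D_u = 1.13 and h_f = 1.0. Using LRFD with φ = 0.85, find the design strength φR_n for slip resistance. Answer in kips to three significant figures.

R_n = μ · D_u · h_f · T_b · n_s · n_b = 0.5 × 1.13 × 1.0 × 64 × 2 × 2 = 144.6 kips.
Design strength φR_n = 0.85 × 144.6 = 123 kips.

123 kips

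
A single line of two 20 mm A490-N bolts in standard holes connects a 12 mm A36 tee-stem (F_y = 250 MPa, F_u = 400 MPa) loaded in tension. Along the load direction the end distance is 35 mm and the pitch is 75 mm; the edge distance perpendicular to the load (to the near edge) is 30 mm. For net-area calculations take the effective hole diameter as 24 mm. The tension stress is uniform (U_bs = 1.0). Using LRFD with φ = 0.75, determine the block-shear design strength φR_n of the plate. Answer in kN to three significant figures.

Shear plane L_v = 35 + 1·75 = 110 mm; A_gv = 110 × 12 = 1320 mm².
A_nv = (110 − 1.5·24) × 12 = 888 mm².
A_nt = (30 − 0.5·24) × 12 = 216 mm².
0.6 F_u A_nv = 213.1 kN; 0.6 F_y A_gv = 198 kN → shear yielding governs the shear term.
R_n = 198 + 1.0 × 400 × 216 / 1000 = 284.4 kN.
Design strength φR_n = 0.75 × 284.4 = 213 kN.

213 kN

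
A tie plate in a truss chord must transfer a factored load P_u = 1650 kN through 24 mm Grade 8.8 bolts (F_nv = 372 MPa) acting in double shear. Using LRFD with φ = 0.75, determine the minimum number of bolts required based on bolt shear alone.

A_b = π·24²/4 = 452.4 mm².
Per-bolt design strength φR_n = 0.75 × 372 × 452.4 × 2 / 1000 = 252.4 kN.
n ≥ 1650 / 252.4 = 6.536 → use 7 bolts.

7 bolts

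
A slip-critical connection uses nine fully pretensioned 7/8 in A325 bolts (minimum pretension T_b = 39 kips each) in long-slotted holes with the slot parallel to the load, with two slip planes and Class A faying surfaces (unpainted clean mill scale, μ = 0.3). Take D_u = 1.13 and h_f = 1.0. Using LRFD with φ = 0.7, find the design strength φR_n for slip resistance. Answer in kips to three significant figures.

R_n = μ · D_u · h_f · T_b · n_s · n_b = 0.3 × 1.13 × 1.0 × 39 × 2 × 9 = 238 kips.
Design strength φR_n = 0.7 × 238 = 167 kips.

167 kips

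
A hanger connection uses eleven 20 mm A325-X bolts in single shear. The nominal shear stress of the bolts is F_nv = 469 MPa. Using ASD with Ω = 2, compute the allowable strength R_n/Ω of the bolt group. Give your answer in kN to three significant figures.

A_b = π × 20² / 4 = 314.2 mm².
R_n = F_nv · A_b · n · n_s = 469 × 314.2 × 11 × 1 / 1000 = 1621 kN.
Allowable strength R_n/Ω = 1621 / 2 = 810 kN.

810 kN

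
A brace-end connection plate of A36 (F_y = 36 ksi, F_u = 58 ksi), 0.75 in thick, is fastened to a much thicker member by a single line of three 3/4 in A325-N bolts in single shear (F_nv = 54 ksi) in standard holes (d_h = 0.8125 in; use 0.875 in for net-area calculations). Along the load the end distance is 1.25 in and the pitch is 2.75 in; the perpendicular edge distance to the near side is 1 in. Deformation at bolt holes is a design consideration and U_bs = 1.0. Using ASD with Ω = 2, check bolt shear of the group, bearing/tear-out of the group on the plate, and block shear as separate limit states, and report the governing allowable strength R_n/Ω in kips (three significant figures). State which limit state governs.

Bolt shear: A_b = π·0.75²/4 = 0.4418 in²; R_n = 54 × 0.4418 × 3 × 1 = 71.57 kips → 71.57 / 2 = 35.8 kips.
Bearing: edge l_c = 0.8438, r_n = 44.04 kips; interior l_c = 1.938, r_n = 78.3 kips; R_n = 44.04 + 2·78.3 = 200.6 kips → 100 kips.
Block shear: A_gv = 5.062, A_nv = 3.422, A_nt = 0.4219 in²; R_n = min(0.6F_uA_nv, 0.6F_yA_gv) + U_bs·F_u·A_nt = 133.8 kips → 66.9 kips.
Bolt shear governs: 35.8 kips.

35.8 kips (bolt shear governs)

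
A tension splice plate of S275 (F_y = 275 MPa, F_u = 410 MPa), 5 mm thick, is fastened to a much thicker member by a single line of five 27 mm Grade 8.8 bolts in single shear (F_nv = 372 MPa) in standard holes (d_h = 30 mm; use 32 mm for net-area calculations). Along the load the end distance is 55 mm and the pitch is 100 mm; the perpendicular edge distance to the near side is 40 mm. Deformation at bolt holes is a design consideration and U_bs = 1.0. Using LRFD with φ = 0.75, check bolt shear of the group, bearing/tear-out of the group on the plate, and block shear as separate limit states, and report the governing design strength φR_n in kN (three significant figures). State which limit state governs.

318 kN (block shear governs)

Bolt shear: A_b = π·27²/4 = 572.6 mm²; R_n = 372 × 572.6 × 5 × 1 / 1000 = 1065 kN → 0.75 × 1065 = 799 kN.
Bearing: edge l_c = 40, r_n = 98.4 kN; interior l_c = 70, r_n = 132.8 kN; R_n = 98.4 + 4·132.8 = 629.8 kN → 472 kN.
Block shear: A_gv = 2275, A_nv = 1555, A_nt = 120 mm²; R_n = min(0.6F_uA_nv, 0.6F_yA_gv) + U_bs·F_u·A_nt = 424.6 kN → 318 kN.
Block shear governs: 318 kN.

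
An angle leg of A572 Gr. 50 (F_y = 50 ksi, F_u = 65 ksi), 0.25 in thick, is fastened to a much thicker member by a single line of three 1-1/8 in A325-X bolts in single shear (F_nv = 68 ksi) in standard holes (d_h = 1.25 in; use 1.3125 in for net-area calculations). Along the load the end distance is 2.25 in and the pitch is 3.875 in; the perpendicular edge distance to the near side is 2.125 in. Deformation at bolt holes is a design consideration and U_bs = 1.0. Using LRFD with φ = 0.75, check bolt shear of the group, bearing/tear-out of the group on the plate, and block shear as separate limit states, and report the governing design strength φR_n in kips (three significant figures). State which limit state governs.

Bolt shear: A_b = π·1.125²/4 = 0.994 in²; R_n = 68 × 0.994 × 3 × 1 = 202.8 kips → 0.75 × 202.8 = 152 kips.
Bearing: edge l_c = 1.625, r_n = 31.69 kips; interior l_c = 2.625, r_n = 43.87 kips; R_n = 31.69 + 2·43.87 = 119.4 kips → 89.6 kips.
Block shear: A_gv = 2.5, A_nv = 1.68, A_nt = 0.3672 in²; R_n = min(0.6F_uA_nv, 0.6F_yA_gv) + U_bs·F_u·A_nt = 89.38 kips → 67 kips.
Block shear governs: 67 kips.

67 kips (block shear governs)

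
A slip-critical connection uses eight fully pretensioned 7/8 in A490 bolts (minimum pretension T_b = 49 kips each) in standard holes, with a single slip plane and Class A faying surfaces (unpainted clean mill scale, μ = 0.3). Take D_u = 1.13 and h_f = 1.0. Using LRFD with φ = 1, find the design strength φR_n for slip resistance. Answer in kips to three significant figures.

133 kips

R_n = μ · D_u · h_f · T_b · n_s · n_b = 0.3 × 1.13 × 1.0 × 49 × 1 × 8 = 132.9 kips.
Design strength φR_n = 1 × 132.9 = 133 kips.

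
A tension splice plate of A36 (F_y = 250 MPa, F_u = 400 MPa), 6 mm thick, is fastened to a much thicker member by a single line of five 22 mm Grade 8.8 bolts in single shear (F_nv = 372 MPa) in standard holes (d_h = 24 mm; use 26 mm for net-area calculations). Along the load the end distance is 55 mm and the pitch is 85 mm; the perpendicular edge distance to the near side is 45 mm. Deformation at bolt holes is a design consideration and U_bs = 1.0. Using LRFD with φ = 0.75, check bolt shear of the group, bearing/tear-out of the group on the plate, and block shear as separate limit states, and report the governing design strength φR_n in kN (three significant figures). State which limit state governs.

Bolt shear: A_b = π·22²/4 = 380.1 mm²; R_n = 372 × 380.1 × 5 × 1 / 1000 = 707 kN → 0.75 × 707 = 530 kN.
Bearing: edge l_c = 43, r_n = 123.8 kN; interior l_c = 61, r_n = 126.7 kN; R_n = 123.8 + 4·126.7 = 630.7 kN → 473 kN.
Block shear: A_gv = 2370, A_nv = 1668, A_nt = 192 mm²; R_n = min(0.6F_uA_nv, 0.6F_yA_gv) + U_bs·F_u·A_nt = 432.3 kN → 324 kN.
Block shear governs: 324 kN.

324 kN (block shear governs)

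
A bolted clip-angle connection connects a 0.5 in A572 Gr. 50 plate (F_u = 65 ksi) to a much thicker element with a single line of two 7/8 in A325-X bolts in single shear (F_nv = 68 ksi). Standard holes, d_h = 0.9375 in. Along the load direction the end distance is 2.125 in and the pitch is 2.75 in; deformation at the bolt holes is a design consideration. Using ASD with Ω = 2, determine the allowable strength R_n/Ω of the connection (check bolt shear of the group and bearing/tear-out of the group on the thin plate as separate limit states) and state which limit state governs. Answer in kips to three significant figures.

40.9 kips (bolt shear governs)

Bolt shear: A_b = π·0.875²/4 = 0.6013 in²; R_n = 68 × 0.6013 × 2 × 1 = 81.78 kips → 81.78 / 2 = 40.9 kips.
Bearing (1.2 l_c t F_u ≤ 2.4 d t F_u): upper limit = 2.4·0.875·0.5·65 = 68.25 kips.
  Edge l_c = 2.125 − 0.9375/2 = 1.656 → r_n = 64.59 kips; interior l_c = 2.75 − 0.9375 = 1.812 → r_n = 68.25 kips.
  R_n,bearing = 1·64.59 + 1·68.25 = 132.8 kips → 132.8 / 2 = 66.4 kips.
Bolt shear governs: 40.9 kips.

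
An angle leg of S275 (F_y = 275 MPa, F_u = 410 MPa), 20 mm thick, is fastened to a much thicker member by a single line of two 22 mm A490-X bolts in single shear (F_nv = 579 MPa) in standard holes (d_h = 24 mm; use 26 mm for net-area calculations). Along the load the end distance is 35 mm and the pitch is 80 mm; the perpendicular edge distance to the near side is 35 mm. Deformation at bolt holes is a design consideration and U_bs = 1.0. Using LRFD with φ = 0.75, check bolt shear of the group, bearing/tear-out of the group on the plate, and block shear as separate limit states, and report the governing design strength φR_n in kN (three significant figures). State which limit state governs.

Bolt shear: A_b = π·22²/4 = 380.1 mm²; R_n = 579 × 380.1 × 2 × 1 / 1000 = 440.2 kN → 0.75 × 440.2 = 330 kN.
Bearing: edge l_c = 23, r_n = 226.3 kN; interior l_c = 56, r_n = 433 kN; R_n = 226.3 + 1·433 = 659.3 kN → 494 kN.
Block shear: A_gv = 2300, A_nv = 1520, A_nt = 440 mm²; R_n = min(0.6F_uA_nv, 0.6F_yA_gv) + U_bs·F_u·A_nt = 554.3 kN → 416 kN.
Bolt shear governs: 330 kN.

330 kN (bolt shear governs)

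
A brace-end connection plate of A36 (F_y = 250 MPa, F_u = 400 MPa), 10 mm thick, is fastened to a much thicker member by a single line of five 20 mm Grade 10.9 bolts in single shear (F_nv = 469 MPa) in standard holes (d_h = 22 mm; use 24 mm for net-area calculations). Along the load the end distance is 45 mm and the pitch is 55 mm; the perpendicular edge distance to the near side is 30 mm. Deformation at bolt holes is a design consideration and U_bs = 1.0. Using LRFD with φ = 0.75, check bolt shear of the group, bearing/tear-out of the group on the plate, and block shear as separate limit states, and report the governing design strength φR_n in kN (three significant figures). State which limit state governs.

337 kN (block shear governs)

Bolt shear: A_b = π·20²/4 = 314.2 mm²; R_n = 469 × 314.2 × 5 × 1 / 1000 = 736.7 kN → 0.75 × 736.7 = 553 kN.
Bearing: edge l_c = 34, r_n = 163.2 kN; interior l_c = 33, r_n = 158.4 kN; R_n = 163.2 + 4·158.4 = 796.8 kN → 598 kN.
Block shear: A_gv = 2650, A_nv = 1570, A_nt = 180 mm²; R_n = min(0.6F_uA_nv, 0.6F_yA_gv) + U_bs·F_u·A_nt = 448.8 kN → 337 kN.
Block shear governs: 337 kN.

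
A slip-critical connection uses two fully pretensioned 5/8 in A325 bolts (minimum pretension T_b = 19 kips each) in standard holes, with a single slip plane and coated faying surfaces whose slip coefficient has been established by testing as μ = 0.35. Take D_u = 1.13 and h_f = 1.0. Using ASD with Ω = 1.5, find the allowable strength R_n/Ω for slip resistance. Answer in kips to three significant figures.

R_n = μ · D_u · h_f · T_b · n_s · n_b = 0.35 × 1.13 × 1.0 × 19 × 1 × 2 = 15.03 kips.
Allowable strength R_n/Ω = 15.03 / 1.5 = 10 kips.

10 kips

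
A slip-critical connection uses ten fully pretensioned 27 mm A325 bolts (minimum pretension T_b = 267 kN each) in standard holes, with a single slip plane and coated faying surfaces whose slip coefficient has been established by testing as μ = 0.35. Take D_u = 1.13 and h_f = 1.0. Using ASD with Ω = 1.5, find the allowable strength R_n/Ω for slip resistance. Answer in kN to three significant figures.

R_n = μ · D_u · h_f · T_b · n_s · n_b = 0.35 × 1.13 × 1.0 × 267 × 1 × 10 = 1056 kN.
Allowable strength R_n/Ω = 1056 / 1.5 = 704 kN.

704 kN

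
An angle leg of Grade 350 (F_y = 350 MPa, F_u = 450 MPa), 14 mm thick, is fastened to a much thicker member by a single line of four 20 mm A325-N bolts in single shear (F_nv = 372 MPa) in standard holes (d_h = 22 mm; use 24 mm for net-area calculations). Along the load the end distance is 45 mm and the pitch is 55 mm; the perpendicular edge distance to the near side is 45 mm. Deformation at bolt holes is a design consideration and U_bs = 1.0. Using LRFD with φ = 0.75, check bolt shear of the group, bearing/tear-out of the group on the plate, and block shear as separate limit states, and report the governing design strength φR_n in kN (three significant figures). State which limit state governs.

351 kN (bolt shear governs)

Bolt shear: A_b = π·20²/4 = 314.2 mm²; R_n = 372 × 314.2 × 4 × 1 / 1000 = 467.5 kN → 0.75 × 467.5 = 351 kN.
Bearing: edge l_c = 34, r_n = 257 kN; interior l_c = 33, r_n = 249.5 kN; R_n = 257 + 3·249.5 = 1005 kN → 754 kN.
Block shear: A_gv = 2940, A_nv = 1764, A_nt = 462 mm²; R_n = min(0.6F_uA_nv, 0.6F_yA_gv) + U_bs·F_u·A_nt = 684.2 kN → 513 kN.
Bolt shear governs: 351 kN.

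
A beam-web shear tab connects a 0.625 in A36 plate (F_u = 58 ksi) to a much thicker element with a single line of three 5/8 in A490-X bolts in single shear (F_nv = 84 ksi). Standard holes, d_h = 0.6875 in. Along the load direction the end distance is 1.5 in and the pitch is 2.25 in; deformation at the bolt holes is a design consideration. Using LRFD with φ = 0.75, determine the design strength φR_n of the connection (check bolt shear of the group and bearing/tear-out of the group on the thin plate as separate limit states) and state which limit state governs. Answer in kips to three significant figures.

Bolt shear: A_b = π·0.625²/4 = 0.3068 in²; R_n = 84 × 0.3068 × 3 × 1 = 77.31 kips → 0.75 × 77.31 = 58 kips.
Bearing (1.2 l_c t F_u ≤ 2.4 d t F_u): upper limit = 2.4·0.625·0.625·58 = 54.38 kips.
  Edge l_c = 1.5 − 0.6875/2 = 1.156 → r_n = 50.3 kips; interior l_c = 2.25 − 0.6875 = 1.562 → r_n = 54.38 kips.
  R_n,bearing = 1·50.3 + 2·54.38 = 159 kips → 0.75 × 159 = 119 kips.
Bolt shear governs: 58 kips.

58 kips (bolt shear governs)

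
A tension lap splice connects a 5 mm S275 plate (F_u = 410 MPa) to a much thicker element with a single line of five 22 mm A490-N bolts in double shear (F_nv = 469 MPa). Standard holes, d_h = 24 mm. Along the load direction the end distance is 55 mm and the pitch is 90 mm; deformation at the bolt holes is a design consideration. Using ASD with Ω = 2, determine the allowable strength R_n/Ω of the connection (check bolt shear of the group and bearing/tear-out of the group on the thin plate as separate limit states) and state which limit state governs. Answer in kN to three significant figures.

269 kN (bearing governs)

Bolt shear: A_b = π·22²/4 = 380.1 mm²; R_n = 469 × 380.1 × 5 × 2 / 1000 = 1783 kN → 1783 / 2 = 891 kN.
Bearing (1.2 l_c t F_u ≤ 2.4 d t F_u): upper limit = 2.4·22·5·410 / 1000 = 108.2 kN.
  Edge l_c = 55 − 24/2 = 43 → r_n = 105.8 kN; interior l_c = 90 − 24 = 66 → r_n = 108.2 kN.
  R_n,bearing = 1·105.8 + 4·108.2 = 538.7 kN → 538.7 / 2 = 269 kN.
Bearing governs: 269 kN.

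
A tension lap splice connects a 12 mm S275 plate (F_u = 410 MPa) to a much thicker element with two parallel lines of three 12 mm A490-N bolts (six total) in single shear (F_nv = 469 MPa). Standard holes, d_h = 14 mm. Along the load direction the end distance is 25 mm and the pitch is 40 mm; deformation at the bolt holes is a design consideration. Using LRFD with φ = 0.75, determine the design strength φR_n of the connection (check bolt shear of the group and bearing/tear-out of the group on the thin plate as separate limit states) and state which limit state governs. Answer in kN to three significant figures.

Bolt shear: A_b = π·12²/4 = 113.1 mm²; R_n = 469 × 113.1 × 6 × 1 / 1000 = 318.3 kN → 0.75 × 318.3 = 239 kN.
Bearing (1.2 l_c t F_u ≤ 2.4 d t F_u): upper limit = 2.4·12·12·410 / 1000 = 141.7 kN.
  Edge l_c = 25 − 14/2 = 18 → r_n = 106.3 kN; interior l_c = 40 − 14 = 26 → r_n = 141.7 kN.
  R_n,bearing = 2·106.3 + 4·141.7 = 779.3 kN → 0.75 × 779.3 = 584 kN.
Bolt shear governs: 239 kN.

239 kN (bolt shear governs)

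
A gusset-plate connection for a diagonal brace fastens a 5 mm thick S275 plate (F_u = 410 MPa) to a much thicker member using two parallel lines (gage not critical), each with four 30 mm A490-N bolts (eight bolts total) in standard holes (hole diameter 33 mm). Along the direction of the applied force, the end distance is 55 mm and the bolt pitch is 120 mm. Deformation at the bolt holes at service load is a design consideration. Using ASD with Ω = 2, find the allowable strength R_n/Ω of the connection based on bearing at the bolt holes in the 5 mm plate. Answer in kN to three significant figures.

538 kN

Per bolt r_n = 1.2 l_c t F_u ≤ 2.4 d t F_u; upper limit = 2.4 × 30 × 5 × 410 / 1000 = 147.6 kN.
Edge bolt: l_c = 55 − 33/2 = 38.5 mm → 1.2 × 38.5 × 5 × 410 / 1000 = 94.71 → r_n = 94.71 kN.
Interior bolts: l_c = 120 − 33 = 87 mm → 1.2 × 87 × 5 × 410 / 1000 = 214 → r_n = 147.6 kN.
R_n = 2 × 94.71 + 6 × 147.6 = 1075 kN.
Allowable strength R_n/Ω = 1075 / 2 = 538 kN.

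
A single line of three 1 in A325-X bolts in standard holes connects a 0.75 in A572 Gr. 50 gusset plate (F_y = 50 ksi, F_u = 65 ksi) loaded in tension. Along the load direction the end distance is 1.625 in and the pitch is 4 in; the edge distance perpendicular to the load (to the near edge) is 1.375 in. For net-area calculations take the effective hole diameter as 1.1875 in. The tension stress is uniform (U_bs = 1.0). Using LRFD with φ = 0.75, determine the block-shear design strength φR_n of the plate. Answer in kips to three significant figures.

175 kips

Shear plane L_v = 1.625 + 2·4 = 9.625 in; A_gv = 9.625 × 0.75 = 7.219 in².
A_nv = (9.625 − 2.5·1.1875) × 0.75 = 4.992 in².
A_nt = (1.375 − 0.5·1.1875) × 0.75 = 0.5859 in².
0.6 F_u A_nv = 194.7 kips; 0.6 F_y A_gv = 216.6 kips → shear rupture governs the shear term.
R_n = 194.7 + 1.0 × 65 × 0.5859 = 232.8 kips.
Design strength φR_n = 0.75 × 232.8 = 175 kips.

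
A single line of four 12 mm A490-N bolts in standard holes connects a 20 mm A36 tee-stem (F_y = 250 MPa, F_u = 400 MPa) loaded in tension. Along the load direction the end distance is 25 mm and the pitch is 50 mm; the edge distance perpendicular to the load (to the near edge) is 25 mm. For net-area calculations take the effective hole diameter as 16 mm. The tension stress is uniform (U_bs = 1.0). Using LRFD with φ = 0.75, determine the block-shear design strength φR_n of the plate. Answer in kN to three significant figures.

496 kN

Shear plane L_v = 25 + 3·50 = 175 mm; A_gv = 175 × 20 = 3500 mm².
A_nv = (175 − 3.5·16) × 20 = 2380 mm².
A_nt = (25 − 0.5·16) × 20 = 340 mm².
0.6 F_u A_nv = 571.2 kN; 0.6 F_y A_gv = 525 kN → shear yielding governs the shear term.
R_n = 525 + 1.0 × 400 × 340 / 1000 = 661 kN.
Design strength φR_n = 0.75 × 661 = 496 kN.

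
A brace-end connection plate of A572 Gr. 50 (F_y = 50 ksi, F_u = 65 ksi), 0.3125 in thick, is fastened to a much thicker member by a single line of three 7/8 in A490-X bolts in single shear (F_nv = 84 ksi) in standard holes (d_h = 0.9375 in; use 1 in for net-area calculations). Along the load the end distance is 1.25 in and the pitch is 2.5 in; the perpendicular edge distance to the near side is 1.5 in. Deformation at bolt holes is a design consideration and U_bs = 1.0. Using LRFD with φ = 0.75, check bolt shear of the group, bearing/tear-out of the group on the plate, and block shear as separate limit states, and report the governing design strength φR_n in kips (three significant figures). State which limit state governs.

Bolt shear: A_b = π·0.875²/4 = 0.6013 in²; R_n = 84 × 0.6013 × 3 × 1 = 151.5 kips → 0.75 × 151.5 = 114 kips.
Bearing: edge l_c = 0.7812, r_n = 19.04 kips; interior l_c = 1.562, r_n = 38.09 kips; R_n = 19.04 + 2·38.09 = 95.21 kips → 71.4 kips.
Block shear: A_gv = 1.953, A_nv = 1.172, A_nt = 0.3125 in²; R_n = min(0.6F_uA_nv, 0.6F_yA_gv) + U_bs·F_u·A_nt = 66.02 kips → 49.5 kips.
Block shear governs: 49.5 kips.

49.5 kips (block shear governs)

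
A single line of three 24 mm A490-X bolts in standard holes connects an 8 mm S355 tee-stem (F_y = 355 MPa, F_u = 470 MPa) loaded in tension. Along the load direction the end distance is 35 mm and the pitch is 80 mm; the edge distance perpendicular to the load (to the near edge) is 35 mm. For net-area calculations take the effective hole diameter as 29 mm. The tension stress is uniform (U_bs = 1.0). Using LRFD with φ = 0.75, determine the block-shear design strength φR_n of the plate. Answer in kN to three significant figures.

Shear plane L_v = 35 + 2·80 = 195 mm; A_gv = 195 × 8 = 1560 mm².
A_nv = (195 − 2.5·29) × 8 = 980 mm².
A_nt = (35 − 0.5·29) × 8 = 164 mm².
0.6 F_u A_nv = 276.4 kN; 0.6 F_y A_gv = 332.3 kN → shear rupture governs the shear term.
R_n = 276.4 + 1.0 × 470 × 164 / 1000 = 353.4 kN.
Design strength φR_n = 0.75 × 353.4 = 265 kN.

265 kN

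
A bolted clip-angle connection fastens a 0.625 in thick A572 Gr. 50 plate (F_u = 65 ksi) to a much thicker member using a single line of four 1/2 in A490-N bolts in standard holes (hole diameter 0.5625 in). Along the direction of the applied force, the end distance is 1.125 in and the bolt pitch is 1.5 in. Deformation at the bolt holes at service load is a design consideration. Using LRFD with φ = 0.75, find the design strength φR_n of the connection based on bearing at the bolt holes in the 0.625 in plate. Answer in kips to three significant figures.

134 kips

Per bolt r_n = 1.2 l_c t F_u ≤ 2.4 d t F_u; upper limit = 2.4 × 0.5 × 0.625 × 65 = 48.75 kips.
Edge bolt: l_c = 1.125 − 0.5625/2 = 0.8438 in → 1.2 × 0.8438 × 0.625 × 65 = 41.13 → r_n = 41.13 kips.
Interior bolts: l_c = 1.5 − 0.5625 = 0.9375 in → 1.2 × 0.9375 × 0.625 × 65 = 45.7 → r_n = 45.7 kips.
R_n = 1 × 41.13 + 3 × 45.7 = 178.2 kips.
Design strength φR_n = 0.75 × 178.2 = 134 kips.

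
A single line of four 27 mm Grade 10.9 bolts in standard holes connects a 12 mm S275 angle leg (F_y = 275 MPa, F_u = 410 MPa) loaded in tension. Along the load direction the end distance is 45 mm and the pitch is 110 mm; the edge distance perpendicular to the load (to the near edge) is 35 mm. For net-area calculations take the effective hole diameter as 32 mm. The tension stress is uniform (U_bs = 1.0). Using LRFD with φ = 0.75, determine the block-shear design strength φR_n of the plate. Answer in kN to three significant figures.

Shear plane L_v = 45 + 3·110 = 375 mm; A_gv = 375 × 12 = 4500 mm².
A_nv = (375 − 3.5·32) × 12 = 3156 mm².
A_nt = (35 − 0.5·32) × 12 = 228 mm².
0.6 F_u A_nv = 776.4 kN; 0.6 F_y A_gv = 742.5 kN → shear yielding governs the shear term.
R_n = 742.5 + 1.0 × 410 × 228 / 1000 = 836 kN.
Design strength φR_n = 0.75 × 836 = 627 kN.

627 kN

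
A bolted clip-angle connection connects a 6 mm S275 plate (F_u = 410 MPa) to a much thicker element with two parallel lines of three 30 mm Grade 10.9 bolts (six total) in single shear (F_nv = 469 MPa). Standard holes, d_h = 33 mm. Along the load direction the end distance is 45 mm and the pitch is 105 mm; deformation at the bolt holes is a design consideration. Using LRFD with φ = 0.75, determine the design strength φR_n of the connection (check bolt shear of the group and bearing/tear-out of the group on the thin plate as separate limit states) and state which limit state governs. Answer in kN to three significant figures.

658 kN (bearing governs)

Bolt shear: A_b = π·30²/4 = 706.9 mm²; R_n = 469 × 706.9 × 6 × 1 / 1000 = 1989 kN → 0.75 × 1989 = 1490 kN.
Bearing (1.2 l_c t F_u ≤ 2.4 d t F_u): upper limit = 2.4·30·6·410 / 1000 = 177.1 kN.
  Edge l_c = 45 − 33/2 = 28.5 → r_n = 84.13 kN; interior l_c = 105 − 33 = 72 → r_n = 177.1 kN.
  R_n,bearing = 2·84.13 + 4·177.1 = 876.7 kN → 0.75 × 876.7 = 658 kN.
Bearing governs: 658 kN.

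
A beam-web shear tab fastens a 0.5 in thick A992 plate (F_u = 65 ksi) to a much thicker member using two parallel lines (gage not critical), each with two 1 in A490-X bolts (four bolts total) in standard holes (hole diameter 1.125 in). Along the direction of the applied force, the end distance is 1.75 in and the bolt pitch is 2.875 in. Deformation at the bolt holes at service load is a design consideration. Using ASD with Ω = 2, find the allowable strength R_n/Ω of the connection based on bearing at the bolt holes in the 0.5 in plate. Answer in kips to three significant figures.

115 kips

Per bolt r_n = 1.2 l_c t F_u ≤ 2.4 d t F_u; upper limit = 2.4 × 1 × 0.5 × 65 = 78 kips.
Edge bolt: l_c = 1.75 − 1.125/2 = 1.188 in → 1.2 × 1.188 × 0.5 × 65 = 46.31 → r_n = 46.31 kips.
Interior bolts: l_c = 2.875 − 1.125 = 1.75 in → 1.2 × 1.75 × 0.5 × 65 = 68.25 → r_n = 68.25 kips.
R_n = 2 × 46.31 + 2 × 68.25 = 229.1 kips.
Allowable strength R_n/Ω = 229.1 / 2 = 115 kips.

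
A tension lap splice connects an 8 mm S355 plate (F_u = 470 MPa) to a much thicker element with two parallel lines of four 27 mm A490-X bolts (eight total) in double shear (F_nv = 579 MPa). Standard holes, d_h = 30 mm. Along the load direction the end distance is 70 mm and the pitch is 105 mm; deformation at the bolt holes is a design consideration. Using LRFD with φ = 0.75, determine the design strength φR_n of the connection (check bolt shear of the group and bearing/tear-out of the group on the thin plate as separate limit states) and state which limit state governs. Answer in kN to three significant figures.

Bolt shear: A_b = π·27²/4 = 572.6 mm²; R_n = 579 × 572.6 × 8 × 2 / 1000 = 5304 kN → 0.75 × 5304 = 3980 kN.
Bearing (1.2 l_c t F_u ≤ 2.4 d t F_u): upper limit = 2.4·27·8·470 / 1000 = 243.6 kN.
  Edge l_c = 70 − 30/2 = 55 → r_n = 243.6 kN; interior l_c = 105 − 30 = 75 → r_n = 243.6 kN.
  R_n,bearing = 2·243.6 + 6·243.6 = 1949 kN → 0.75 × 1949 = 1460 kN.
Bearing governs: 1460 kN.

1460 kN (bearing governs)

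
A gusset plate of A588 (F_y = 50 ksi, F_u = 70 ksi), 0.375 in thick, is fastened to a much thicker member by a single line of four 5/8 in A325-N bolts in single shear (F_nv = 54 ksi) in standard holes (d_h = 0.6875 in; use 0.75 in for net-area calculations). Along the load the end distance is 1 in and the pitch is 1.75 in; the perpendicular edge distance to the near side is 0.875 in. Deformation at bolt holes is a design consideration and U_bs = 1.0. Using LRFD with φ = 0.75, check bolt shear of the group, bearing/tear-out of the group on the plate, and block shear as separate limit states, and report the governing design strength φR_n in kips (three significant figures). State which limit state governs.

49.7 kips (bolt shear governs)

Bolt shear: A_b = π·0.625²/4 = 0.3068 in²; R_n = 54 × 0.3068 × 4 × 1 = 66.27 kips → 0.75 × 66.27 = 49.7 kips.
Bearing: edge l_c = 0.6562, r_n = 20.67 kips; interior l_c = 1.062, r_n = 33.47 kips; R_n = 20.67 + 3·33.47 = 121.1 kips → 90.8 kips.
Block shear: A_gv = 2.344, A_nv = 1.359, A_nt = 0.1875 in²; R_n = min(0.6F_uA_nv, 0.6F_yA_gv) + U_bs·F_u·A_nt = 70.22 kips → 52.7 kips.
Bolt shear governs: 49.7 kips.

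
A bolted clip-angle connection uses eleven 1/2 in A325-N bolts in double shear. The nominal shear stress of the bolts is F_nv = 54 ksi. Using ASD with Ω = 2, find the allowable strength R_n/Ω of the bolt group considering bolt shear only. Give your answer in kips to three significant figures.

117 kips

A_b = π × 0.5² / 4 = 0.1963 in².
R_n = F_nv · A_b · n · n_s = 54 × 0.1963 × 11 × 2 = 233.3 kips.
Allowable strength R_n/Ω = 233.3 / 2 = 117 kips.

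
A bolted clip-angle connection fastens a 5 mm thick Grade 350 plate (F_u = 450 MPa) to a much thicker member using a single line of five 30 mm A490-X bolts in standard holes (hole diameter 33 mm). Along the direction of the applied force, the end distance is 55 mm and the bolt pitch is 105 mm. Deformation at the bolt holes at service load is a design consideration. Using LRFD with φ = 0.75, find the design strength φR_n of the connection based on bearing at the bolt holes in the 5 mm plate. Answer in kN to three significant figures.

564 kN

Per bolt r_n = 1.2 l_c t F_u ≤ 2.4 d t F_u; upper limit = 2.4 × 30 × 5 × 450 / 1000 = 162 kN.
Edge bolt: l_c = 55 − 33/2 = 38.5 mm → 1.2 × 38.5 × 5 × 450 / 1000 = 103.9 → r_n = 103.9 kN.
Interior bolts: l_c = 105 − 33 = 72 mm → 1.2 × 72 × 5 × 450 / 1000 = 194.4 → r_n = 162 kN.
R_n = 1 × 103.9 + 4 × 162 = 752 kN.
Design strength φR_n = 0.75 × 752 = 564 kN.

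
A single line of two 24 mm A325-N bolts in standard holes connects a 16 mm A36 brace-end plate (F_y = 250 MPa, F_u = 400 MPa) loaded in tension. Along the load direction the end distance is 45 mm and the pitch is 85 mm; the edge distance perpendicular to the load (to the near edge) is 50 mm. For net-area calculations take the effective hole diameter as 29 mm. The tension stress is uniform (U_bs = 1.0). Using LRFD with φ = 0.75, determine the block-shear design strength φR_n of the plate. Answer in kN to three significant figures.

Shear plane L_v = 45 + 1·85 = 130 mm; A_gv = 130 × 16 = 2080 mm².
A_nv = (130 − 1.5·29) × 16 = 1384 mm².
A_nt = (50 − 0.5·29) × 16 = 568 mm².
0.6 F_u A_nv = 332.2 kN; 0.6 F_y A_gv = 312 kN → shear yielding governs the shear term.
R_n = 312 + 1.0 × 400 × 568 / 1000 = 539.2 kN.
Design strength φR_n = 0.75 × 539.2 = 404 kN.

404 kN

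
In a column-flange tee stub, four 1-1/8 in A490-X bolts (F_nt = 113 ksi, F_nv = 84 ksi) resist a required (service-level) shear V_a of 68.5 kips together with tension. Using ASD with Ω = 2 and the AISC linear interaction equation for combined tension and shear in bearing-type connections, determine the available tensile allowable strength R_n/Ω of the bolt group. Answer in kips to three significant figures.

A_b = π·1.125²/4 = 0.994 in²; f_rv = 68.5 / (4 × 0.994) = 17.23 ksi.
F'_nt = 1.3 F_nt − (Ω F_nt / F_nv) f_rv = 1.3·113 − (2·113/84)·17.23 = 100.5 ksi, capped at F_nt → F'_nt = 100.5 ksi.
R_n = F'_nt · A_b · n = 100.5 × 0.994 × 4 = 399.8 kips.
Allowable strength R_n/Ω = 399.8 / 2 = 200 kips.

200 kips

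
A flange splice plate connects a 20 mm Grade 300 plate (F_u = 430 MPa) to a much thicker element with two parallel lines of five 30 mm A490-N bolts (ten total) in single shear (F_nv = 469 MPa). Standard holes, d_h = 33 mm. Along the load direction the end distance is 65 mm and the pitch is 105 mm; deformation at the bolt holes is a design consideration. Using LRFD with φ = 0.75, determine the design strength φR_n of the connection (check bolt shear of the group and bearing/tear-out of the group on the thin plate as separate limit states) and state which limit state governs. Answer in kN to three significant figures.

Bolt shear: A_b = π·30²/4 = 706.9 mm²; R_n = 469 × 706.9 × 10 × 1 / 1000 = 3315 kN → 0.75 × 3315 = 2490 kN.
Bearing (1.2 l_c t F_u ≤ 2.4 d t F_u): upper limit = 2.4·30·20·430 / 1000 = 619.2 kN.
  Edge l_c = 65 − 33/2 = 48.5 → r_n = 500.5 kN; interior l_c = 105 − 33 = 72 → r_n = 619.2 kN.
  R_n,bearing = 2·500.5 + 8·619.2 = 5955 kN → 0.75 × 5955 = 4470 kN.
Bolt shear governs: 2490 kN.

2490 kN (bolt shear governs)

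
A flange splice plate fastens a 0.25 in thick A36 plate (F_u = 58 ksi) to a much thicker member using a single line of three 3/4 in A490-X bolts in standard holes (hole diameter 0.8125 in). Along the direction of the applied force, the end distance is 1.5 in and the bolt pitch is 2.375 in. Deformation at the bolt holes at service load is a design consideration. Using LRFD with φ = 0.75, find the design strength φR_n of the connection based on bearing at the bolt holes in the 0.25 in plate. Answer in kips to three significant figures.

53.4 kips

Per bolt r_n = 1.2 l_c t F_u ≤ 2.4 d t F_u; upper limit = 2.4 × 0.75 × 0.25 × 58 = 26.1 kips.
Edge bolt: l_c = 1.5 − 0.8125/2 = 1.094 in → 1.2 × 1.094 × 0.25 × 58 = 19.03 → r_n = 19.03 kips.
Interior bolts: l_c = 2.375 − 0.8125 = 1.562 in → 1.2 × 1.562 × 0.25 × 58 = 27.19 → r_n = 26.1 kips.
R_n = 1 × 19.03 + 2 × 26.1 = 71.23 kips.
Design strength φR_n = 0.75 × 71.23 = 53.4 kips.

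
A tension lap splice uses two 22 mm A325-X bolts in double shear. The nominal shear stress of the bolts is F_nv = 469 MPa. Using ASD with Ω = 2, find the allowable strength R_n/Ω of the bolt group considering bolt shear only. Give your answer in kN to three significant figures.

357 kN

A_b = π × 22² / 4 = 380.1 mm².
R_n = F_nv · A_b · n · n_s = 469 × 380.1 × 2 × 2 / 1000 = 713.1 kN.
Allowable strength R_n/Ω = 713.1 / 2 = 357 kN.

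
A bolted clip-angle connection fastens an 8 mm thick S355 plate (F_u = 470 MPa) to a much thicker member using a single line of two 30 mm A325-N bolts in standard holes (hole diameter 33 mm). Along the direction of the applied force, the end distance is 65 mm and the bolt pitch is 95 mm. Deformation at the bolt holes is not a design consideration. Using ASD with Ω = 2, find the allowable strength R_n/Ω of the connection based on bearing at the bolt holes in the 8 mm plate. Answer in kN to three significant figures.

Per bolt r_n = 1.5 l_c t F_u ≤ 3.0 d t F_u; upper limit = 3.0 × 30 × 8 × 470 / 1000 = 338.4 kN.
Edge bolt: l_c = 65 − 33/2 = 48.5 mm → 1.5 × 48.5 × 8 × 470 / 1000 = 273.5 → r_n = 273.5 kN.
Interior bolts: l_c = 95 − 33 = 62 mm → 1.5 × 62 × 8 × 470 / 1000 = 349.7 → r_n = 338.4 kN.
R_n = 1 × 273.5 + 1 × 338.4 = 611.9 kN.
Allowable strength R_n/Ω = 611.9 / 2 = 306 kN.

306 kN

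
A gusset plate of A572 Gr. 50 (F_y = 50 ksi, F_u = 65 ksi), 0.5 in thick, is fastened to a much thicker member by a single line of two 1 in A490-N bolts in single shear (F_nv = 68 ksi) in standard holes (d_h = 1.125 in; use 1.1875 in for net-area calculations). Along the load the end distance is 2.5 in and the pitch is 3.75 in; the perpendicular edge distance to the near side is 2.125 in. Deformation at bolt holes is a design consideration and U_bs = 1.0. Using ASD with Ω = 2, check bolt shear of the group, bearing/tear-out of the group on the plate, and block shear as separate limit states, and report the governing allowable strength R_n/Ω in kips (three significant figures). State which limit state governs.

53.4 kips (bolt shear governs)

Bolt shear: A_b = π·1²/4 = 0.7854 in²; R_n = 68 × 0.7854 × 2 × 1 = 106.8 kips → 106.8 / 2 = 53.4 kips.
Bearing: edge l_c = 1.938, r_n = 75.56 kips; interior l_c = 2.625, r_n = 78 kips; R_n = 75.56 + 1·78 = 153.6 kips → 76.8 kips.
Block shear: A_gv = 3.125, A_nv = 2.234, A_nt = 0.7656 in²; R_n = min(0.6F_uA_nv, 0.6F_yA_gv) + U_bs·F_u·A_nt = 136.9 kips → 68.5 kips.
Bolt shear governs: 53.4 kips.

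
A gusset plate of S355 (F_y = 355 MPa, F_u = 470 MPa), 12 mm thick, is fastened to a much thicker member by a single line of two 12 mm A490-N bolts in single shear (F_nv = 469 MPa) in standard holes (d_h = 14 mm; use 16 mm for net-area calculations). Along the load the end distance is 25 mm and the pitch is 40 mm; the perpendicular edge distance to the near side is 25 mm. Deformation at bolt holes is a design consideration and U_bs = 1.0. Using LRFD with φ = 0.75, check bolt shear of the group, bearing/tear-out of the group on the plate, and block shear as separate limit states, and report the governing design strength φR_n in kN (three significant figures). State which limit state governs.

79.6 kN (bolt shear governs)

Bolt shear: A_b = π·12²/4 = 113.1 mm²; R_n = 469 × 113.1 × 2 × 1 / 1000 = 106.1 kN → 0.75 × 106.1 = 79.6 kN.
Bearing: edge l_c = 18, r_n = 121.8 kN; interior l_c = 26, r_n = 162.4 kN; R_n = 121.8 + 1·162.4 = 284.3 kN → 213 kN.
Block shear: A_gv = 780, A_nv = 492, A_nt = 204 mm²; R_n = min(0.6F_uA_nv, 0.6F_yA_gv) + U_bs·F_u·A_nt = 234.6 kN → 176 kN.
Bolt shear governs: 79.6 kN.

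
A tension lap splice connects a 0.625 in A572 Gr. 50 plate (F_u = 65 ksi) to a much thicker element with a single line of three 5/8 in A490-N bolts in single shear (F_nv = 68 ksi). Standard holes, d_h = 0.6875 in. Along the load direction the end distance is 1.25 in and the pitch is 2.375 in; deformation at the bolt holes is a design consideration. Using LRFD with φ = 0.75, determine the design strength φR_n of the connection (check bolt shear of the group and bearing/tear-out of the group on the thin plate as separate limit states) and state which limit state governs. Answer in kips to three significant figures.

Bolt shear: A_b = π·0.625²/4 = 0.3068 in²; R_n = 68 × 0.3068 × 3 × 1 = 62.59 kips → 0.75 × 62.59 = 46.9 kips.
Bearing (1.2 l_c t F_u ≤ 2.4 d t F_u): upper limit = 2.4·0.625·0.625·65 = 60.94 kips.
  Edge l_c = 1.25 − 0.6875/2 = 0.9062 → r_n = 44.18 kips; interior l_c = 2.375 − 0.6875 = 1.688 → r_n = 60.94 kips.
  R_n,bearing = 1·44.18 + 2·60.94 = 166.1 kips → 0.75 × 166.1 = 125 kips.
Bolt shear governs: 46.9 kips.

46.9 kips (bolt shear governs)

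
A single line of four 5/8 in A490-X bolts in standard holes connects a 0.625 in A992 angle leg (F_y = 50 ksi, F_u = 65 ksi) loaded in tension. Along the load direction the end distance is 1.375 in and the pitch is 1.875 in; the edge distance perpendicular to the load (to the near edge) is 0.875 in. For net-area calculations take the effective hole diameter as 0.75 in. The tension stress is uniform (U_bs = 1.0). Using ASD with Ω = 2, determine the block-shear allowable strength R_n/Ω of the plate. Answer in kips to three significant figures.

63.5 kips

Shear plane L_v = 1.375 + 3·1.875 = 7 in; A_gv = 7 × 0.625 = 4.375 in².
A_nv = (7 − 3.5·0.75) × 0.625 = 2.734 in².
A_nt = (0.875 − 0.5·0.75) × 0.625 = 0.3125 in².
0.6 F_u A_nv = 106.6 kips; 0.6 F_y A_gv = 131.2 kips → shear rupture governs the shear term.
R_n = 106.6 + 1.0 × 65 × 0.3125 = 127 kips.
Allowable strength R_n/Ω = 127 / 2 = 63.5 kips.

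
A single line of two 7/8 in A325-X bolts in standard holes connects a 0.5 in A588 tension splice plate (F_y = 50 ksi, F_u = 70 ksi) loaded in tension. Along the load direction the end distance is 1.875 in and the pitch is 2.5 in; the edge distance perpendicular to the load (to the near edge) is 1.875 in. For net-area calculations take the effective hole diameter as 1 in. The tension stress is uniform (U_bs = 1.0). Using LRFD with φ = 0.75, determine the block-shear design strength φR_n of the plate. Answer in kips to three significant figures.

Shear plane L_v = 1.875 + 1·2.5 = 4.375 in; A_gv = 4.375 × 0.5 = 2.188 in².
A_nv = (4.375 − 1.5·1) × 0.5 = 1.438 in².
A_nt = (1.875 − 0.5·1) × 0.5 = 0.6875 in².
0.6 F_u A_nv = 60.38 kips; 0.6 F_y A_gv = 65.62 kips → shear rupture governs the shear term.
R_n = 60.38 + 1.0 × 70 × 0.6875 = 108.5 kips.
Design strength φR_n = 0.75 × 108.5 = 81.4 kips.

81.4 kips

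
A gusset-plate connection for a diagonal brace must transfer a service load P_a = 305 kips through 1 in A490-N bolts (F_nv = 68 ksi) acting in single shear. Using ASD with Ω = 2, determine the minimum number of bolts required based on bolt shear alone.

A_b = π·1²/4 = 0.7854 in².
Per-bolt allowable strength R_n/Ω = 68 × 0.7854 × 1 / 2 = 26.7 kips.
n ≥ 305 / 26.7 = 11.42 → use 12 bolts.

12 bolts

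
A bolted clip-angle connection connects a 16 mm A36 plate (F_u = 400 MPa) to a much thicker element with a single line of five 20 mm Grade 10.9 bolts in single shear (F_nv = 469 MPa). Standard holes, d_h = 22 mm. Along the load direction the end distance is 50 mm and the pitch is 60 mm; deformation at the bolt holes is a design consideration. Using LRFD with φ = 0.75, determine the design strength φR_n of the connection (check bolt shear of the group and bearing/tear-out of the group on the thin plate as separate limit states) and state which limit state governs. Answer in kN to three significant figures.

Bolt shear: A_b = π·20²/4 = 314.2 mm²; R_n = 469 × 314.2 × 5 × 1 / 1000 = 736.7 kN → 0.75 × 736.7 = 553 kN.
Bearing (1.2 l_c t F_u ≤ 2.4 d t F_u): upper limit = 2.4·20·16·400 / 1000 = 307.2 kN.
  Edge l_c = 50 − 22/2 = 39 → r_n = 299.5 kN; interior l_c = 60 − 22 = 38 → r_n = 291.8 kN.
  R_n,bearing = 1·299.5 + 4·291.8 = 1467 kN → 0.75 × 1467 = 1100 kN.
Bolt shear governs: 553 kN.

553 kN (bolt shear governs)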